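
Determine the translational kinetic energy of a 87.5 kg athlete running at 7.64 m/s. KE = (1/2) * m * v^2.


KE = 0.5 * m * v^2
= 0.5 * 87.5 * 7.64^2
= 0.5 * 87.5 * 58.3696
= 2553.67 J

2553.67 J


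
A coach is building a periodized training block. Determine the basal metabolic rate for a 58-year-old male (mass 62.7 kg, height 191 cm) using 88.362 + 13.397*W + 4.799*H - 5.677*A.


BMR = 88.362 + 13.397*62.7 + 4.799*191 - 5.677*58
= 1515.7 kcal/day

1515.7 kcal/day


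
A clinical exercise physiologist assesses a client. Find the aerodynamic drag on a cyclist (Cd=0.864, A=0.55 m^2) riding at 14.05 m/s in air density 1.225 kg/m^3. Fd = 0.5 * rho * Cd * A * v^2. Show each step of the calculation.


Fd = 0.5 * 1.225 * 0.864 * 0.55 * 14.05^2
= 0.5 * 1.225 * 0.864 * 0.55 * 197.4025
= 57.456 N

57.456 N


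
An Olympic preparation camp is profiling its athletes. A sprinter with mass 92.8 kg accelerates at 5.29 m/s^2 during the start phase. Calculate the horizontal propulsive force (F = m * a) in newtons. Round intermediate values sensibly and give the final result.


F = m * a
= 92.8 * 5.29
= 490.91 N

490.91 N


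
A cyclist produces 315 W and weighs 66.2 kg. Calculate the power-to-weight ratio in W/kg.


P/W = power / mass
= 315 / 66.2
= 4.758 W/kg

4.758 W/kg


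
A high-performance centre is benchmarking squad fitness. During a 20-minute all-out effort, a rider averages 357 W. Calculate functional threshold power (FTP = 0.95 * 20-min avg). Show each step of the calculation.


FTP = 0.95 * 357
= 339.15 W

339.15 W


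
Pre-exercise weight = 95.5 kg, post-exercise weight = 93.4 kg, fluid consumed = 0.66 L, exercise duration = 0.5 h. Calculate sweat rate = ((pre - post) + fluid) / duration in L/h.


Weight loss = 95.5 - 93.4 = 2.1 kg (approx L)
Total sweat = 2.1 + 0.66 = 2.76 L
Sweat rate = 2.76 / 0.5 = 5.52 L/h

5.52 L/h


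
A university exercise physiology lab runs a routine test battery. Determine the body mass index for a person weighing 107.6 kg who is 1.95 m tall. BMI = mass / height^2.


BMI = mass / height^2
= 107.6 / 1.95^2
= 107.6 / 3.8025
= 28.3 kg/m^2

28.3 kg/m^2


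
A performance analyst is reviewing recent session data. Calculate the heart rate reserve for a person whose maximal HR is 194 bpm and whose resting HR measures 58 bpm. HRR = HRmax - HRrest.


HRmax = 194 bpm
HRrest = 58 bpm
HRR = 194 - 58 = 136 bpm

136 bpm


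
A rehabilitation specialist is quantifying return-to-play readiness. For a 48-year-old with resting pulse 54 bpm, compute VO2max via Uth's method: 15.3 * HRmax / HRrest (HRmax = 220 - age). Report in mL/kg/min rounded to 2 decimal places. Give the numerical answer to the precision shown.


Step 1: HRmax = 220 - 48 = 172 bpm
Step 2: Ratio = 172 / 54 = 3.1852
Step 3: VO2max = 15.3 * 3.1852 = 48.73 mL/kg/min

48.73 mL/kg/min


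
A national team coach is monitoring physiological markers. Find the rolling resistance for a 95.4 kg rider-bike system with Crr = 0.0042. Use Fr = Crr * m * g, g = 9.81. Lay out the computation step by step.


m * g = 95.4 * 9.81 = 935.874 N
Fr = 0.0042 * 935.874 = 3.931 N

3.931 N


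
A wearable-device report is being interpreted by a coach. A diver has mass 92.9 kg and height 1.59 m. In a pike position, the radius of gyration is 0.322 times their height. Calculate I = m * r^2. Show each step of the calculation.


r = 0.322 * 1.59 = 0.51198 m
I = m * r^2 = 92.9 * 0.262124 = 24.351 kg*m^2

24.351 kg*m^2


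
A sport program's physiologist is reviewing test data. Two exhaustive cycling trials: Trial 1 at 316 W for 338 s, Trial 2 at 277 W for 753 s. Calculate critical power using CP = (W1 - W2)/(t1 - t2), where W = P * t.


W1 = 316 * 338 = 106808 J
W2 = 277 * 753 = 208581 J
CP = (106808 - 208581) / (338 - 753)
= -101773 / -415
= 245.24 W

245.24 W


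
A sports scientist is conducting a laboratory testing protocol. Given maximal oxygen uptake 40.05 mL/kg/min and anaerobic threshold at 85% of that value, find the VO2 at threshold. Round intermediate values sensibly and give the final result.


Percentage as decimal = 0.85
VO2 at AT = 40.05 * 0.85 = 34.04 mL/kg/min

34.04 mL/kg/min


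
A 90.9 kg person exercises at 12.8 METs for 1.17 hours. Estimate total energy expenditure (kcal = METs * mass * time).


Energy = METs * mass(kg) * time(h)
= 12.8 * 90.9 * 1.17
= 1361.32 kcal

1361.32 kcal


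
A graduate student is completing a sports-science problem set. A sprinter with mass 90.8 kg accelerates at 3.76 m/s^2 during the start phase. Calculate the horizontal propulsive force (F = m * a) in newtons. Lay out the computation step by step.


F = m * a
= 90.8 * 3.76
= 341.41 N

341.41 N


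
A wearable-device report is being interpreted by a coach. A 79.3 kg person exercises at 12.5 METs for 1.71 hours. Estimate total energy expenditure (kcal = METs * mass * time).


Energy = METs * mass(kg) * time(h)
= 12.5 * 79.3 * 1.71
= 1695.04 kcal

1695.04 kcal


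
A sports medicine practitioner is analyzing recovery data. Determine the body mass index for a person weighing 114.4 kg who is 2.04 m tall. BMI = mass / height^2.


BMI = mass / height^2
= 114.4 / 2.04^2
= 114.4 / 4.1616
= 27.49 kg/m^2

27.49 kg/m^2


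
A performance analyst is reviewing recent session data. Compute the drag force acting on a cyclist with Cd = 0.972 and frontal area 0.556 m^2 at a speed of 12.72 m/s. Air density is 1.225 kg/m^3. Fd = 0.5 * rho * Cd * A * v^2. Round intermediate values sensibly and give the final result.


Step 1: v^2 = 161.7984
Step 2: Fd = 0.5 * 1.225 * 0.972 * 0.556 * 161.7984
= 53.558 N

53.558 N


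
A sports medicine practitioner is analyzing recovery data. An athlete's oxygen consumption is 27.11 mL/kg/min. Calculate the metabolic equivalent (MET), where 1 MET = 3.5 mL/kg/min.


MET = VO2 / 3.5
= 27.11 / 3.5
= 7.75 METs

7.75 METs


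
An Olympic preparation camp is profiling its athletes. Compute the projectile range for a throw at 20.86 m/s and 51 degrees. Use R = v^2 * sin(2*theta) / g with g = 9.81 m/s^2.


Two times the angle = 102 degrees
sin(102) = 0.978148
R = 435.1396 * 0.978148 / 9.81 = 43.387 m

43.387 m


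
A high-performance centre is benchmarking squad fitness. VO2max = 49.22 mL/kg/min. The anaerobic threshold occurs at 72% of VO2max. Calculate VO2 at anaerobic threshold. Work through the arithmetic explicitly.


AT fraction = 72 / 100 = 0.72
AT VO2 = 49.22 * 0.72
= 35.44 mL/kg/min

35.44 mL/kg/min


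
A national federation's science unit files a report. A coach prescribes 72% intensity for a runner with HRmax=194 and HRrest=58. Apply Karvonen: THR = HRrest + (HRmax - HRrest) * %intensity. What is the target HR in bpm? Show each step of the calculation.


Heart rate reserve = 194 - 58 = 136
Intensity fraction = 72 / 100 = 0.72
THR = 58 + 136 * 0.72 = 155.92 bpm

155.92 bpm


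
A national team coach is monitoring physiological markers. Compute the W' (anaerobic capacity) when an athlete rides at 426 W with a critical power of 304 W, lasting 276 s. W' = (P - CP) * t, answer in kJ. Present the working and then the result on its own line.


Above-CP power = 122 W
Duration = 276 s
W' = 122 * 276 = 33672 J
Convert: 33672 / 1000 = 33.672 kJ

33.672 kJ


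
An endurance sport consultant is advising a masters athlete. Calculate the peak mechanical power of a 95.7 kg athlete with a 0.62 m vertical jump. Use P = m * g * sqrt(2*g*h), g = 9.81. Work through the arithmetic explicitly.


First, sqrt(2gh) = sqrt(2 * 9.81 * 0.62)
= sqrt(12.1644) = 3.48775 m/s
Power = 95.7 * 9.81 * 3.48775 = 3274.36 W

3274.36 W


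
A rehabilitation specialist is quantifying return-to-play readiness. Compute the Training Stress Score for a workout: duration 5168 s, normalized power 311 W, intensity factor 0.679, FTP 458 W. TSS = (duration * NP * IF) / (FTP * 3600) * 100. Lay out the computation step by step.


Product = 5168 * 311 * 0.679 = 1091321.392
Base = 458 * 3600 = 1648800
TSS = 1091321.392 / 1648800 * 100 = 66.19

66.19 TSS


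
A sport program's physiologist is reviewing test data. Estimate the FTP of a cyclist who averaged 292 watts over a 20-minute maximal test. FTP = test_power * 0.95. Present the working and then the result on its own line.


FTP = 292 * 0.95 = 277.4 W

277.4 W


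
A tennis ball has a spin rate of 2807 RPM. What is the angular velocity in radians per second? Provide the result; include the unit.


Convert RPM to rad/s: multiply by 2*pi and divide by 60
omega = 2807 * 2 * pi / 60
= 293.948 rad/s

293.948 rad/s


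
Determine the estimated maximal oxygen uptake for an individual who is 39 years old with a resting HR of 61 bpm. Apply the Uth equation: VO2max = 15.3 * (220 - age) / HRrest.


HRmax = 220 - 39 = 181
VO2max = 15.3 * (181 / 61)
= 15.3 * 2.9672
= 45.4 mL/kg/min

45.4 mL/kg/min


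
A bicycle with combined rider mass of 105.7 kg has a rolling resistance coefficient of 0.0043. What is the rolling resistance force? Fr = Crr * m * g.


Fr = 0.0043 * 105.7 * 9.81
= 0.45451 * 9.81
= 4.459 N

4.459 N


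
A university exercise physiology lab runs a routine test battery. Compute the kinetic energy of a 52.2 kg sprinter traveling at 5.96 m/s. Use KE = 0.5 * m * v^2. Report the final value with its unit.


Velocity squared = 35.5216
KE = 0.5 * 52.2 * 35.5216 = 927.11 J

927.11 J


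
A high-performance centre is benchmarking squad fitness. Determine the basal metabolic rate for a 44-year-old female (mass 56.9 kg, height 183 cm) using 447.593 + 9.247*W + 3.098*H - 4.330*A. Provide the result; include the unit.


BMR = 447.593 + 9.247*56.9 + 3.098*183 - 4.330*44
= 1350.16 kcal/day

1350.16 kcal/day


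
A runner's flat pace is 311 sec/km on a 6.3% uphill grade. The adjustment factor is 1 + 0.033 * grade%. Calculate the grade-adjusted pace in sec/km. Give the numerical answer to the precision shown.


Factor = 1 + 0.033 * 6.3 = 1.2079
Adjusted pace = 311 * 1.2079
= 375.66 sec/km

375.66 s/km


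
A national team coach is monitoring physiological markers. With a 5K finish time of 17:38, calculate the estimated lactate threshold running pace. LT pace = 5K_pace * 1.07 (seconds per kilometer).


Race duration = 1058 s for 5 km
Average pace = 1058 / 5 = 211.6 s/km
LT pace = 211.6 * 1.07
= 226.41 s/km

226.41 s/km


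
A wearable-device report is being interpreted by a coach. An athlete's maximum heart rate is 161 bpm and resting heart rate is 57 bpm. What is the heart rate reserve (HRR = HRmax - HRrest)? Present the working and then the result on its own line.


HRR = HRmax - HRrest
= 161 - 57
= 104 bpm

104 bpm


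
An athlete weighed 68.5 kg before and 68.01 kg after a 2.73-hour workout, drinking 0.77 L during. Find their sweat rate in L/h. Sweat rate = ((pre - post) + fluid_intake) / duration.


Body mass change = 0.49 kg
Total sweat loss = 0.49 + 0.77 = 1.26 L
Rate = 1.26 / 2.73 = 0.462 L/h

0.462 L/h


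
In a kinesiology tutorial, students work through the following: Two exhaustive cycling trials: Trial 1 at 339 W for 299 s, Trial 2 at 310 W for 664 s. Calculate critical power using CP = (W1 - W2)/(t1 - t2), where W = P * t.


W1 = 339 * 299 = 101361 J
W2 = 310 * 664 = 205840 J
CP = (101361 - 205840) / (299 - 664)
= -104479 / -365
= 286.24 W

286.24 W


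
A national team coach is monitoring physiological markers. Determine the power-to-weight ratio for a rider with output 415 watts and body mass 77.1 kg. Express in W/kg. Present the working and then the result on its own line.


P/W = 415 / 77.1 = 5.383 W/kg

5.383 W/kg


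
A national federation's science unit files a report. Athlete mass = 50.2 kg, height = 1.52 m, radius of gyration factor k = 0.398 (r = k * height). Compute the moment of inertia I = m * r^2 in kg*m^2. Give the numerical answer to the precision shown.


r = k * height = 0.398 * 1.52 = 0.60496 m
r^2 = 0.60496^2 = 0.365977
I = 50.2 * 0.365977 = 18.372 kg*m^2

18.372 kg*m^2


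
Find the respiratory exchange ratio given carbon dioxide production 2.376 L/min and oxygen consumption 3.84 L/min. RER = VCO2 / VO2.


VCO2 = 2.376 L/min
VO2 = 3.84 L/min
RER = 2.376 / 3.84 = 0.6188

0.6188


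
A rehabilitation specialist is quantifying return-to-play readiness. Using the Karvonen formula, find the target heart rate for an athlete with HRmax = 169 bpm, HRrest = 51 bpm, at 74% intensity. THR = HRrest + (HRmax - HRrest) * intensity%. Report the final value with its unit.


HRR = 169 - 51 = 118
THR = 51 + 118 * 0.74
= 51 + 87.32
= 138.32 bpm

138.32 bpm


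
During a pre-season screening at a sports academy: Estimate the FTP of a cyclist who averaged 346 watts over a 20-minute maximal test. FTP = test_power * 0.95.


FTP = 346 * 0.95 = 328.7 W

328.7 W


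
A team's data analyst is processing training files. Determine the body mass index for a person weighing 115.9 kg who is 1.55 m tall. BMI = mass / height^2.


BMI = mass / height^2
= 115.9 / 1.55^2
= 115.9 / 2.4025
= 48.24 kg/m^2

48.24 kg/m^2


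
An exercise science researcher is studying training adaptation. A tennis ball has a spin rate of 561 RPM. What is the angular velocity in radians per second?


Convert RPM to rad/s: multiply by 2*pi and divide by 60
omega = 561 * 2 * pi / 60
= 58.748 rad/s

58.748 rad/s


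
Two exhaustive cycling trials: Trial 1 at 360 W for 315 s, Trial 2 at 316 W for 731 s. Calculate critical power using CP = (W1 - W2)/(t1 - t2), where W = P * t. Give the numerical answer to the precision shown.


W1 = 360 * 315 = 113400 J
W2 = 316 * 731 = 230996 J
CP = (113400 - 230996) / (315 - 731)
= -117596 / -416
= 282.68 W

282.68 W


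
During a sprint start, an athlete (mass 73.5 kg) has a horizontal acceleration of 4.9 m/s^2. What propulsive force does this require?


Propulsive force = mass * acceleration
= 73.5 kg * 4.9 m/s^2
= 360.15 N

360.15 N


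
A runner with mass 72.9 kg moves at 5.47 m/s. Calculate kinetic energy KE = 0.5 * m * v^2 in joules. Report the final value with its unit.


v^2 = 5.47^2 = 29.9209
KE = 0.5 * 72.9 * 29.9209
= 1090.62 J

1090.62 J


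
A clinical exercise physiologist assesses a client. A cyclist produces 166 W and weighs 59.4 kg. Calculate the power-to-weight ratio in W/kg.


P/W = power / mass
= 166 / 59.4
= 2.795 W/kg

2.795 W/kg


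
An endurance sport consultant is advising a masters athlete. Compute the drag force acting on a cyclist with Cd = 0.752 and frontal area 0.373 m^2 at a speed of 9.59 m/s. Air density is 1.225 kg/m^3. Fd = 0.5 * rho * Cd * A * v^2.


Step 1: v^2 = 91.9681
Step 2: Fd = 0.5 * 1.225 * 0.752 * 0.373 * 91.9681
= 15.8 N

15.8 N


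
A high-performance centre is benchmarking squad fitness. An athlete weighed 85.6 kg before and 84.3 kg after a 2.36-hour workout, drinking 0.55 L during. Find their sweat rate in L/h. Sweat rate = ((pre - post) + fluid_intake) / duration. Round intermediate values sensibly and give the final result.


Body mass change = 1.3 kg
Total sweat loss = 1.3 + 0.55 = 1.85 L
Rate = 1.85 / 2.36 = 0.784 L/h

0.784 L/h


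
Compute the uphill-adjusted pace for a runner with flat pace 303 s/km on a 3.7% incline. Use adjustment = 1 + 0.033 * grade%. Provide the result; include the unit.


Adjustment factor = 1 + 0.033 * 3.7 = 1.1221
Grade-adjusted pace = 303 * 1.1221 = 340.0 s/km

340.0 s/km


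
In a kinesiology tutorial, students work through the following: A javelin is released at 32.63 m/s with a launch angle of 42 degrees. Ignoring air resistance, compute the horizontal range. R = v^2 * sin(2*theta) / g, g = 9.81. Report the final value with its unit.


Launch speed squared = 1064.7169
sin(2 * 42 deg) = 0.994522
Range = 1064.7169 * 0.994522 / 9.81
= 107.939 m

107.939 m


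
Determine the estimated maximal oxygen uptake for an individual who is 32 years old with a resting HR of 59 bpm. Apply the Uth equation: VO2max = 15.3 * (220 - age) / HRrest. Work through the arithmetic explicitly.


HRmax = 220 - 32 = 188
VO2max = 15.3 * (188 / 59)
= 15.3 * 3.1864
= 48.75 mL/kg/min

48.75 mL/kg/min


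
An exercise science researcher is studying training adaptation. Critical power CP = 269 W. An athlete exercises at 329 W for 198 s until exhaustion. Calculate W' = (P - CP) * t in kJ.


P - CP = 329 - 269 = 60 W
W' = 60 * 198 = 11880 J
= 11880 / 1000 = 11.88 kJ

11.88 kJ


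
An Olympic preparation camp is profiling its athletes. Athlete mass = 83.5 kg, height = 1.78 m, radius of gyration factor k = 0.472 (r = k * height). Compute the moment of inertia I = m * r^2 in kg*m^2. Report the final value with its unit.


r = k * height = 0.472 * 1.78 = 0.84016 m
r^2 = 0.84016^2 = 0.705869
I = 83.5 * 0.705869 = 58.94 kg*m^2

58.94 kg*m^2


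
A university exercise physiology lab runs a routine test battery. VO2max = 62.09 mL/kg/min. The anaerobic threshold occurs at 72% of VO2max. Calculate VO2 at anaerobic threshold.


AT fraction = 72 / 100 = 0.72
AT VO2 = 62.09 * 0.72
= 44.7 mL/kg/min

44.7 mL/kg/min


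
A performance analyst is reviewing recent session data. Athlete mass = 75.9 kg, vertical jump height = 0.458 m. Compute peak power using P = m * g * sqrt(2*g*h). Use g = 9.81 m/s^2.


sqrt(2 * 9.81 * 0.458) = sqrt(8.98596) = 2.997659 m/s
P = 75.9 * 9.81 * 2.997659
= 2231.99 W

2231.99 W


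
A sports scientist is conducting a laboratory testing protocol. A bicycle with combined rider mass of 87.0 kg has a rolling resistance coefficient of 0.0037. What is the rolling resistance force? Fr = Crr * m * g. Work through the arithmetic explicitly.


Fr = 0.0037 * 87.0 * 9.81
= 0.3219 * 9.81
= 3.158 N

3.158 N


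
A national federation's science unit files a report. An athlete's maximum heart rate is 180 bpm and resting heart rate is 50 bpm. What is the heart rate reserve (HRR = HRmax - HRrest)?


HRR = HRmax - HRrest
= 180 - 50
= 130 bpm

130 bpm


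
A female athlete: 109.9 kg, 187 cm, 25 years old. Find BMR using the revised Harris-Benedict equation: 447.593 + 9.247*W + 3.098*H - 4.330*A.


Intercept = 447.593
Weight contribution = 9.247 * 109.9 = 1016.2453
Height contribution = 3.098 * 187 = 579.326
Age contribution = 4.33 * 25 = 108.25
BMR = 447.593 + 1016.2453 + 579.326 - 108.25
= 1934.91 kcal/day

1934.91 kcal/day


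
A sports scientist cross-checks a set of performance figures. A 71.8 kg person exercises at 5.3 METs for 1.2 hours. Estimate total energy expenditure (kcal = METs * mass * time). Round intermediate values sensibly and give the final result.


Energy = METs * mass(kg) * time(h)
= 5.3 * 71.8 * 1.2
= 456.65 kcal

456.65 kcal


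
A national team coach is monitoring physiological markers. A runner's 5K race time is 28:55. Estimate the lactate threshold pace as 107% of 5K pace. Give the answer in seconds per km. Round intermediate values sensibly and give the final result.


Total race time = 28*60 + 55 = 1735 seconds
5K pace = 1735 / 5 = 347.0 sec/km
LT pace = 347.0 * 1.07 = 371.29 sec/km

371.29 s/km


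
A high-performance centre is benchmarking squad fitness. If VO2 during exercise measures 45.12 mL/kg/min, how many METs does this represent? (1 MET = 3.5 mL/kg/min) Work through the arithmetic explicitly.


METs = VO2 / 3.5 = 45.12 / 3.5 = 12.89

12.89 METs


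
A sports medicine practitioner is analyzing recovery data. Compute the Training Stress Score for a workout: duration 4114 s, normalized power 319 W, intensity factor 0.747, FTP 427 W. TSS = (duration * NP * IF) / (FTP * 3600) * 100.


Product = 4114 * 319 * 0.747 = 980337.402
Base = 427 * 3600 = 1537200
TSS = 980337.402 / 1537200 * 100 = 63.77

63.77 TSS


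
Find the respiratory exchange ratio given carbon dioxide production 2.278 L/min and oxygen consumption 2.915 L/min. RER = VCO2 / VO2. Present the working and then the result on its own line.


VCO2 = 2.278 L/min
VO2 = 2.915 L/min
RER = 2.278 / 2.915 = 0.7815

0.7815


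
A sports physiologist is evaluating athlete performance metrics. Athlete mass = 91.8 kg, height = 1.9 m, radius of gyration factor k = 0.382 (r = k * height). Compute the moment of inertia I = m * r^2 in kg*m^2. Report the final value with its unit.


r = k * height = 0.382 * 1.9 = 0.7258 m
r^2 = 0.7258^2 = 0.526786
I = 91.8 * 0.526786 = 48.359 kg*m^2

48.359 kg*m^2


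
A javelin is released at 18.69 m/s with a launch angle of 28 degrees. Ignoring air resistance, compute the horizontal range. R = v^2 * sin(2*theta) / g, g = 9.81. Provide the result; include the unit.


Launch speed squared = 349.3161
sin(2 * 28 deg) = 0.829038
Range = 349.3161 * 0.829038 / 9.81
= 29.521 m

29.521 m


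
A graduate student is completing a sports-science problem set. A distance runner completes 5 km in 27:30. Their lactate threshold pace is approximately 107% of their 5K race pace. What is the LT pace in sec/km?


Convert to seconds: 27 min 30 s = 1650 s
Pace per km = 1650 / 5 = 330.0 s/km
LT pace = 330.0 * 1.07 = 353.1 s/km

353.1 s/km


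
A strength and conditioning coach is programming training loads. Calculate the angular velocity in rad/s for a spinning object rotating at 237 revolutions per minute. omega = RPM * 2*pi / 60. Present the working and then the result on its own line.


omega = RPM * 2*pi / 60
= 237 * 6.28318531 / 60
= 24.819 rad/s

24.819 rad/s


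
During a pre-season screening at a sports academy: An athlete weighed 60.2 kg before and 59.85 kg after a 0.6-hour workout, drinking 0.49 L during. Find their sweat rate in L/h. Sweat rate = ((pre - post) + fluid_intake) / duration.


Body mass change = 0.35 kg
Total sweat loss = 0.35 + 0.49 = 0.84 L
Rate = 0.84 / 0.6 = 1.4 L/h

1.4 L/h


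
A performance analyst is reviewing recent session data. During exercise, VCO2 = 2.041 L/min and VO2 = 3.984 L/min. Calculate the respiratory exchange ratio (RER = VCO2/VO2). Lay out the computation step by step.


RER = VCO2 / VO2
= 2.041 / 3.984
= 0.5123

0.5123


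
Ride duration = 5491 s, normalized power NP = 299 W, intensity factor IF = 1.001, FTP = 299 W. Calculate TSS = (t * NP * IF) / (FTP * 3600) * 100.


Numerator = 5491 * 299 * 1.001 = 1643450.809
Denominator = 299 * 3600 = 1076400
TSS = 1643450.809 / 1076400 * 100
= 152.68

152.68 TSS


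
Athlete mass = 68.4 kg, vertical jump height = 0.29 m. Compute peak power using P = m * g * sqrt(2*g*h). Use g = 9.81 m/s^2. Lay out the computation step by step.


sqrt(2 * 9.81 * 0.29) = sqrt(5.6898) = 2.38533 m/s
P = 68.4 * 9.81 * 2.38533
= 1600.57 W

1600.57 W


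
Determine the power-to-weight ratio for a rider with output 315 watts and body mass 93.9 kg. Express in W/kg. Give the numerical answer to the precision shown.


P/W = 315 / 93.9 = 3.355 W/kg

3.355 W/kg


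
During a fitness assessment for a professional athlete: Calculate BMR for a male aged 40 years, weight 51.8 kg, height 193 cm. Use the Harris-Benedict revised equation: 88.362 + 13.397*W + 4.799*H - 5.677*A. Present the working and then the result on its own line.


Substituting values:
W term = 13.397 * 51.8 = 693.9646
H term = 4.799 * 193 = 926.207
A term = 5.677 * 40 = 227.08
BMR = 1481.45 kcal/day

1481.45 kcal/day


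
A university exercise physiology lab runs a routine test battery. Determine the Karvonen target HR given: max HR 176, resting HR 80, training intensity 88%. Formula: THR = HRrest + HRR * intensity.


HRR = HRmax - HRrest = 176 - 80 = 96
THR = 80 + 96 * 0.88
= 164.48 bpm

164.48 bpm


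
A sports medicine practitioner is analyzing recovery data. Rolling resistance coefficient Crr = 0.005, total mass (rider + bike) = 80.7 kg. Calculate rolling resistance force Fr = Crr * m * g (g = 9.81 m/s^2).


Fr = Crr * m * g
= 0.005 * 80.7 * 9.81
= 3.958 N

3.958 N


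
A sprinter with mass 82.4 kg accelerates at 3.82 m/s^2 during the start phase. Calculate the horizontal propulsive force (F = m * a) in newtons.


F = m * a
= 82.4 * 3.82
= 314.77 N

314.77 N


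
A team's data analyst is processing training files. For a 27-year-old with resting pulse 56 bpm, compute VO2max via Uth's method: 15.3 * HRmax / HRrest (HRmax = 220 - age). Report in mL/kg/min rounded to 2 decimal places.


Step 1: HRmax = 220 - 27 = 193 bpm
Step 2: Ratio = 193 / 56 = 3.4464
Step 3: VO2max = 15.3 * 3.4464 = 52.73 mL/kg/min

52.73 mL/kg/min


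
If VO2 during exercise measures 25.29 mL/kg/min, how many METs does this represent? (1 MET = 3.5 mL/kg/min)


METs = VO2 / 3.5 = 25.29 / 3.5 = 7.23

7.23 METs


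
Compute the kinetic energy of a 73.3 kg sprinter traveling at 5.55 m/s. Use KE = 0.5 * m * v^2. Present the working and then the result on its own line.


Velocity squared = 30.8025
KE = 0.5 * 73.3 * 30.8025 = 1128.91 J

1128.91 J


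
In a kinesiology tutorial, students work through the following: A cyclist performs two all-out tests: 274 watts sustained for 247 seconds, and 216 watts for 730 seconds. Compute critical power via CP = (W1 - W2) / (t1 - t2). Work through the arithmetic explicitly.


W1 = P1 * t1 = 274 * 247 = 67678 J
W2 = P2 * t2 = 216 * 730 = 157680 J
CP = (67678 - 157680) / (247 - 730)
= 186.34 W

186.34 W


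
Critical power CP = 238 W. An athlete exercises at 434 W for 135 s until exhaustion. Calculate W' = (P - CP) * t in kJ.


P - CP = 434 - 238 = 196 W
W' = 196 * 135 = 26460 J
= 26460 / 1000 = 26.46 kJ

26.46 kJ


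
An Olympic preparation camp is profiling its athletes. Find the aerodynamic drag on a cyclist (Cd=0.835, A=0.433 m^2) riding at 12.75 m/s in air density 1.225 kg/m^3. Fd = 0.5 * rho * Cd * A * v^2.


Fd = 0.5 * 1.225 * 0.835 * 0.433 * 12.75^2
= 0.5 * 1.225 * 0.835 * 0.433 * 162.5625
= 36.0 N

36.0 N


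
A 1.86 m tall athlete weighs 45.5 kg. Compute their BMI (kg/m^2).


height^2 = 3.4596 m^2
BMI = 45.5 / 3.4596 = 13.15 kg/m^2

13.15 kg/m^2


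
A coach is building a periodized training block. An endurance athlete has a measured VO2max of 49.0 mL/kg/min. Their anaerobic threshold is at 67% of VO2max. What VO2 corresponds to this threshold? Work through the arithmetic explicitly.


Anaerobic threshold VO2 = VO2max * 67%
= 49.0 * 0.67
= 32.83 mL/kg/min

32.83 mL/kg/min


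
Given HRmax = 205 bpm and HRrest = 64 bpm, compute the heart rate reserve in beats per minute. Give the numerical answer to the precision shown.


Heart rate reserve = maximum HR minus resting HR
HRR = 205 - 64 = 141 bpm

141 bpm


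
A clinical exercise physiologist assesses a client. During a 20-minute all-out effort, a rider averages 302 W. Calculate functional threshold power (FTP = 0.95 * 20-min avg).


FTP = 0.95 * 302
= 286.9 W

286.9 W


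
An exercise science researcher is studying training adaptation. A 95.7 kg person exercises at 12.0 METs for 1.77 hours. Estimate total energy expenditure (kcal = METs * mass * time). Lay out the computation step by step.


Energy = METs * mass(kg) * time(h)
= 12.0 * 95.7 * 1.77
= 2032.67 kcal

2032.67 kcal


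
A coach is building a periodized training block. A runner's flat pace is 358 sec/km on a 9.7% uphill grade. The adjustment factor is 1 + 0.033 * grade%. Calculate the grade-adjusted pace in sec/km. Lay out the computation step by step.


Factor = 1 + 0.033 * 9.7 = 1.3201
Adjusted pace = 358 * 1.3201
= 472.6 sec/km

472.6 s/km


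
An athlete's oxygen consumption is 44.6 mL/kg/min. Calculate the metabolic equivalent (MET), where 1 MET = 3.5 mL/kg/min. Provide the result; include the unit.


MET = VO2 / 3.5
= 44.6 / 3.5
= 12.74 METs

12.74 METs


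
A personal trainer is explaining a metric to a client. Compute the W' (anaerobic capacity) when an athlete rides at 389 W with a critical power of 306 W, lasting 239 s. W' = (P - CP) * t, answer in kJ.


Above-CP power = 83 W
Duration = 239 s
W' = 83 * 239 = 19837 J
Convert: 19837 / 1000 = 19.837 kJ

19.837 kJ


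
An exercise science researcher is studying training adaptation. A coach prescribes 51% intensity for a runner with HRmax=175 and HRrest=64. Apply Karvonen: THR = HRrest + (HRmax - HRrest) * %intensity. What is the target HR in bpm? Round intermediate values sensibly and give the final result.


Heart rate reserve = 175 - 64 = 111
Intensity fraction = 51 / 100 = 0.51
THR = 64 + 111 * 0.51 = 120.61 bpm

120.61 bpm


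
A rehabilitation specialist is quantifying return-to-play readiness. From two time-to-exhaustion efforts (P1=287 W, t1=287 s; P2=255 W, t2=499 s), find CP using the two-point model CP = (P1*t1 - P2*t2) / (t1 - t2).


Work in trial 1 = 82369 J
Work in trial 2 = 127245 J
Delta work = -44876 J
Delta time = -212 s
CP = -44876 / -212 = 211.68 W

211.68 W


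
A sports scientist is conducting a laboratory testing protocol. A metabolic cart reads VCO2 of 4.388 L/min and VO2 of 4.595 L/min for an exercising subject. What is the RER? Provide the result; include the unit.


RER = VCO2 / VO2 = 4.388 / 4.595 = 0.955

0.955


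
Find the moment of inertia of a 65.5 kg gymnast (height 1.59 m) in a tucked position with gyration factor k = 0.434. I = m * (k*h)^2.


Radius of gyration = 0.434 * 1.59 = 0.69006 m
I = 65.5 * 0.69006^2
= 65.5 * 0.476183
= 31.19 kg*m^2

31.19 kg*m^2


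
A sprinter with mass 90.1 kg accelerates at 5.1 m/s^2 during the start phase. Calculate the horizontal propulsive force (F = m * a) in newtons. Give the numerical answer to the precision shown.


F = m * a
= 90.1 * 5.1
= 459.51 N

459.51 N


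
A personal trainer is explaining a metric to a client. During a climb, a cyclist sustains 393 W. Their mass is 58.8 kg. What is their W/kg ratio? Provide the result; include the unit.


Power-to-weight = 393 W / 58.8 kg
= 6.684 W/kg

6.684 W/kg


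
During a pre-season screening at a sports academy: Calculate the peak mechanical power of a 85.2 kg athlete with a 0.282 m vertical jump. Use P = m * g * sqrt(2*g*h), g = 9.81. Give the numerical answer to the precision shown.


First, sqrt(2gh) = sqrt(2 * 9.81 * 0.282)
= sqrt(5.53284) = 2.352199 m/s
Power = 85.2 * 9.81 * 2.352199 = 1966.0 W

1966.0 W


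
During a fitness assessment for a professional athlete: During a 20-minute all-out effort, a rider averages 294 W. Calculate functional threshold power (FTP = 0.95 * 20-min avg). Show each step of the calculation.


FTP = 0.95 * 294
= 279.3 W

279.3 W


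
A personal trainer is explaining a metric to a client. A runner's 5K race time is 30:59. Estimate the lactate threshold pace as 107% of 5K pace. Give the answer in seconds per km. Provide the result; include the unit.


Total race time = 30*60 + 59 = 1859 seconds
5K pace = 1859 / 5 = 371.8 sec/km
LT pace = 371.8 * 1.07 = 397.83 sec/km

397.83 s/km


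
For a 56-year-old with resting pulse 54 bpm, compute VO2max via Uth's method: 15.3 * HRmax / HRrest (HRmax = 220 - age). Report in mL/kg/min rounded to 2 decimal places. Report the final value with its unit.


Step 1: HRmax = 220 - 56 = 164 bpm
Step 2: Ratio = 164 / 54 = 3.037
Step 3: VO2max = 15.3 * 3.037 = 46.47 mL/kg/min

46.47 mL/kg/min


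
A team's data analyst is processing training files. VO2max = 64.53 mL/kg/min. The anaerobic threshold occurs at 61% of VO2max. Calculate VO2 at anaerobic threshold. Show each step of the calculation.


AT fraction = 61 / 100 = 0.61
AT VO2 = 64.53 * 0.61
= 39.36 mL/kg/min

39.36 mL/kg/min


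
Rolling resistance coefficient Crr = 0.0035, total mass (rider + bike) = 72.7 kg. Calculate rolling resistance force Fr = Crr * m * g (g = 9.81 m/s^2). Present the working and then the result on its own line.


Fr = Crr * m * g
= 0.0035 * 72.7 * 9.81
= 2.496 N

2.496 N


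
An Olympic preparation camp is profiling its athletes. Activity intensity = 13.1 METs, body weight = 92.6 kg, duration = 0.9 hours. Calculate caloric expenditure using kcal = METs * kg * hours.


kcal = 13.1 * 92.6 * 0.9
= 1213.06 * 0.9
= 1091.75 kcal

1091.75 kcal


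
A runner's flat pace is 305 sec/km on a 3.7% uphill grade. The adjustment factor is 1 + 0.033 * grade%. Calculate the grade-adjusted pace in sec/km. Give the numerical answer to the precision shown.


Factor = 1 + 0.033 * 3.7 = 1.1221
Adjusted pace = 305 * 1.1221
= 342.24 sec/km

342.24 s/km


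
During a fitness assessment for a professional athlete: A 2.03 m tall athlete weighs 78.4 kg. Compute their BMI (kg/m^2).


height^2 = 4.1209 m^2
BMI = 78.4 / 4.1209 = 19.02 kg/m^2

19.02 kg/m^2


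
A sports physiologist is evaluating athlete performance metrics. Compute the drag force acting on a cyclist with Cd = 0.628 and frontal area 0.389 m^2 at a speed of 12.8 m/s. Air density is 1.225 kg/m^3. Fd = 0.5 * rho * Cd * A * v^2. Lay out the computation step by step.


Step 1: v^2 = 163.84
Step 2: Fd = 0.5 * 1.225 * 0.628 * 0.389 * 163.84
= 24.515 N

24.515 N


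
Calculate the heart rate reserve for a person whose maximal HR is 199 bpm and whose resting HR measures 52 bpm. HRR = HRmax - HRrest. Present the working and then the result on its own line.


HRmax = 199 bpm
HRrest = 52 bpm
HRR = 199 - 52 = 147 bpm

147 bpm


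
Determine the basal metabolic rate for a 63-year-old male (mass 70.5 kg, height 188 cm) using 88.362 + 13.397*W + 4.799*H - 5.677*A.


BMR = 88.362 + 13.397*70.5 + 4.799*188 - 5.677*63
= 1577.41 kcal/day

1577.41 kcal/day


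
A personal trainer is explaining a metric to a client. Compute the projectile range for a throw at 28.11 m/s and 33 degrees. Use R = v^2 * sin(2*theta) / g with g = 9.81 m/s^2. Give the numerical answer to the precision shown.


Two times the angle = 66 degrees
sin(66) = 0.913545
R = 790.1721 * 0.913545 / 9.81 = 73.584 m

73.584 m


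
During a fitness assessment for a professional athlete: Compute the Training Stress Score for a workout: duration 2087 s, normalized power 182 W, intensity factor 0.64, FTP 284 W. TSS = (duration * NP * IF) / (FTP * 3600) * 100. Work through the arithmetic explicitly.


Product = 2087 * 182 * 0.64 = 243093.76
Base = 284 * 3600 = 1022400
TSS = 243093.76 / 1022400 * 100 = 23.78

23.78 TSS


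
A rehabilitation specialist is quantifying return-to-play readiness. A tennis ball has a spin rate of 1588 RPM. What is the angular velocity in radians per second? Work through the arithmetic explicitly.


Convert RPM to rad/s: multiply by 2*pi and divide by 60
omega = 1588 * 2 * pi / 60
= 166.295 rad/s

166.295 rad/s


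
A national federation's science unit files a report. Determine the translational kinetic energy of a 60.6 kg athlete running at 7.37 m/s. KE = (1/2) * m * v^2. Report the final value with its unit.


KE = 0.5 * m * v^2
= 0.5 * 60.6 * 7.37^2
= 0.5 * 60.6 * 54.3169
= 1645.8 J

1645.8 J


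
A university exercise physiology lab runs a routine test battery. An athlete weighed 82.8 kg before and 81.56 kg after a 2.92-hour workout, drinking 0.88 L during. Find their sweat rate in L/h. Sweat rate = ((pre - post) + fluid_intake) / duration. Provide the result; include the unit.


Body mass change = 1.24 kg
Total sweat loss = 1.24 + 0.88 = 2.12 L
Rate = 2.12 / 2.92 = 0.726 L/h

0.726 L/h


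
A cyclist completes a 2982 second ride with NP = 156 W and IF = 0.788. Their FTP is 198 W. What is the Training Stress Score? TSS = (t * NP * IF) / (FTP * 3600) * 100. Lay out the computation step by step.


t * NP * IF = 2982 * 156 * 0.788 = 366571.296
FTP * 3600 = 712800
TSS = (366571.296 / 712800) * 100 = 51.43

51.43 TSS


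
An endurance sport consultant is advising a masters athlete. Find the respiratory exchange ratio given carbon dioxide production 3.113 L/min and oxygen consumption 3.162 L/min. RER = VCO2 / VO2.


VCO2 = 3.113 L/min
VO2 = 3.162 L/min
RER = 3.113 / 3.162 = 0.9845

0.9845


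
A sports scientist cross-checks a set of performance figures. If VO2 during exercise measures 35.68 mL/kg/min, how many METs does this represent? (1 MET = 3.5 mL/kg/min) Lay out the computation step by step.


METs = VO2 / 3.5 = 35.68 / 3.5 = 10.19

10.19 METs


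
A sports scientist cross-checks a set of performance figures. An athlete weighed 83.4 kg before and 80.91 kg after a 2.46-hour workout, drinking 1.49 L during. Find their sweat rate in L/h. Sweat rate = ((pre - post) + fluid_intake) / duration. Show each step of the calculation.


Body mass change = 2.49 kg
Total sweat loss = 2.49 + 1.49 = 3.98 L
Rate = 3.98 / 2.46 = 1.618 L/h

1.618 L/h


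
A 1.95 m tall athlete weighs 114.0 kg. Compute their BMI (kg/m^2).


height^2 = 3.8025 m^2
BMI = 114.0 / 3.8025 = 29.98 kg/m^2

29.98 kg/m^2


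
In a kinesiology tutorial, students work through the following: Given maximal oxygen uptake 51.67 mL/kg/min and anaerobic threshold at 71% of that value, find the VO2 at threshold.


Percentage as decimal = 0.71
VO2 at AT = 51.67 * 0.71 = 36.69 mL/kg/min

36.69 mL/kg/min


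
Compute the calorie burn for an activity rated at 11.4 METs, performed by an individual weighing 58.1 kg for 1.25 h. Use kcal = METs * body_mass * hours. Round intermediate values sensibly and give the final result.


Product of METs and mass = 11.4 * 58.1 = 662.34
Total kcal = 662.34 * 1.25 = 827.93 kcal

827.93 kcal


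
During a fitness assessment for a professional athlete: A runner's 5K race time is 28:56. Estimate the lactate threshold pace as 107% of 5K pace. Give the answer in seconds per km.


Total race time = 28*60 + 56 = 1736 seconds
5K pace = 1736 / 5 = 347.2 sec/km
LT pace = 347.2 * 1.07 = 371.5 sec/km

371.5 s/km


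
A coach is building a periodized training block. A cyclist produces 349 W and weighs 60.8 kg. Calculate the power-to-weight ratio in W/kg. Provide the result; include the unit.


P/W = power / mass
= 349 / 60.8
= 5.74 W/kg

5.74 W/kg


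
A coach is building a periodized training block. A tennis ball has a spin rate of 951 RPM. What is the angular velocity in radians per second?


Convert RPM to rad/s: multiply by 2*pi and divide by 60
omega = 951 * 2 * pi / 60
= 99.588 rad/s

99.588 rad/s


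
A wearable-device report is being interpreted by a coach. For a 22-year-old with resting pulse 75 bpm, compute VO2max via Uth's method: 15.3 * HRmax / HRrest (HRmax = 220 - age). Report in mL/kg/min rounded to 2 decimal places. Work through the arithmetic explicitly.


Step 1: HRmax = 220 - 22 = 198 bpm
Step 2: Ratio = 198 / 75 = 2.64
Step 3: VO2max = 15.3 * 2.64 = 40.39 mL/kg/min

40.39 mL/kg/min


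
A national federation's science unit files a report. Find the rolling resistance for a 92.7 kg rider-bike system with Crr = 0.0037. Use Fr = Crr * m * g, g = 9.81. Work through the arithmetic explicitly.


m * g = 92.7 * 9.81 = 909.387 N
Fr = 0.0037 * 909.387 = 3.365 N

3.365 N


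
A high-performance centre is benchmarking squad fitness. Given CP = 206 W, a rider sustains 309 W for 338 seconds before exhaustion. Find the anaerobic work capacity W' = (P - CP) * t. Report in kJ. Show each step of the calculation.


Excess power = 309 - 206 = 103 W
Work above CP = 103 * 338 = 34814 J
W' = 34.814 kJ

34.814 kJ


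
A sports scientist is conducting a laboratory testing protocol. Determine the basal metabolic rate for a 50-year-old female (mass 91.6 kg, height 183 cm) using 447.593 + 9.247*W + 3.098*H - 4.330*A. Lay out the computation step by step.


BMR = 447.593 + 9.247*91.6 + 3.098*183 - 4.330*50
= 1645.05 kcal/day

1645.05 kcal/day


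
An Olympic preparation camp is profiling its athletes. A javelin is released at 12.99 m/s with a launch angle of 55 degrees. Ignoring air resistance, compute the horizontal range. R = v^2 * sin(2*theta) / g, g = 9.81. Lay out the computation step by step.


Launch speed squared = 168.7401
sin(2 * 55 deg) = 0.939693
Range = 168.7401 * 0.939693 / 9.81
= 16.163 m

16.163 m


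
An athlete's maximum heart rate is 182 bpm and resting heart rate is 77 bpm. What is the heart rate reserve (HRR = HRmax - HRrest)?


HRR = HRmax - HRrest
= 182 - 77
= 105 bpm

105 bpm


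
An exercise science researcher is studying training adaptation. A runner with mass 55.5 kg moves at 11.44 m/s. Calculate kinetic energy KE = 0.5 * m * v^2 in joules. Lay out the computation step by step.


v^2 = 11.44^2 = 130.8736
KE = 0.5 * 55.5 * 130.8736
= 3631.74 J

3631.74 J
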